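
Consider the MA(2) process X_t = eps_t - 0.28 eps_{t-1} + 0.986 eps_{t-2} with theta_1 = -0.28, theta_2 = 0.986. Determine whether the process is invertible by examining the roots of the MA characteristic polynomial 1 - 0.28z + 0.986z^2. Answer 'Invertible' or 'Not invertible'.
\text{Invertible}

The MA(q) characteristic polynomial is P(z) = 1 - 0.28z + 0.986z^2.
Invertibility requires all roots to lie outside the unit circle, i.e. |z| > 1 for every root.
Set 1 + (-0.28) z + (0.986) z^2 = 0, i.e. a z^2 + b z + c = 0 with a = 0.986, b = -0.28, c = 1.
Discriminant D = b^2 - 4ac = (-0.28)^2 - 4*(0.986)*1 = 0.0784 - (3.944) = -3.8656.
D < 0, so the roots are the complex-conjugate pair z = (-b +/- i sqrt(-D)) / (2a) = 0.142 +/- 0.997i.
For a conjugate pair |z|^2 = z * conj(z) = (product of roots) = c/a = 1/(0.986) = 1.014199, so |z| = sqrt(1.014199) = 1.0071 for both roots.
Moduli of all roots: 1.0071, 1.0071.
All moduli strictly greater than 1? Yes.
Verdict: Invertible.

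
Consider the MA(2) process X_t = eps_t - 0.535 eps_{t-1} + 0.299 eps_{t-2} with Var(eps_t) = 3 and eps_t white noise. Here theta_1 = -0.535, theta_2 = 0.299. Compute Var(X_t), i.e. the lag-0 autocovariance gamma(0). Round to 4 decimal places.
\gamma(0) = 4.1269

For an MA(q) process X_t = eps_t + sum_i theta_i eps_{t-i} with
Var(eps_t) = sigma^2, the variance is
  gamma(0) = sigma^2 * (1 + sum_i theta_i^2).
  sum_i theta_i^2 = (-0.535)^2 + (0.299)^2 = 0.286225 + 0.089401 = 0.375626.
  gamma(0) = 3 * (1 + 0.375626) = 3 * 1.375626 = 4.126878, which rounds to 4.1269.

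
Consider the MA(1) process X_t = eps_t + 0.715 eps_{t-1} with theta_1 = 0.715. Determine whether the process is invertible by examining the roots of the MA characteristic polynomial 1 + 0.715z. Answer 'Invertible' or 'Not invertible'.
\text{Invertible}

The MA(q) characteristic polynomial is P(z) = 1 + 0.715z.
Invertibility requires all roots to lie outside the unit circle, i.e. |z| > 1 for every root.
This is linear in z: 1 + (0.715) z = 0  =>  z = -1/(0.715) = -1.398601,  |z| = 1.398601.
Moduli of all roots: 1.3986.
All moduli strictly greater than 1? Yes.
Verdict: Invertible.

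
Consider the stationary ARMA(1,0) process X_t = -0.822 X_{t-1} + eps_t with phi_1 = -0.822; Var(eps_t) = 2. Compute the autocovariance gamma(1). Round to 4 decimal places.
\gamma(1) = -5.0691

Multiply the model equation by X_{t-k} and take expectations. With theta_0 = psi_0 = 1 and psi_j the MA(infinity) weights, this gives
  gamma(k) - sum_i phi_i gamma(k-i) = c_k,
  c_k = sigma^2 * sum_{j=k..q} theta_j psi_{j-k}   (c_k = 0 for k > q),
using gamma(-m) = gamma(m).
Pure AR (q = 0): c_0 = sigma^2 = 2, c_k = 0 for k >= 1.
Equations for k = 0 and k = 1 (AR order 1):
  gamma(0) = phi_1 gamma(1) + c_0
  gamma(1) = phi_1 gamma(0) + c_1
Substituting the second into the first: gamma(0) (1 - phi_1^2) = c_0 + phi_1 c_1, so
  gamma(0) = c_0 / (1 - phi_1^2) = 2 / (1 - (-0.822)^2) = 2 / 0.324316 = 6.166825.
  gamma(1) = phi_1 gamma(0) = (-0.822)(6.166825) = -5.06913.
Therefore gamma(1) = -5.0691 (to 4 decimal places).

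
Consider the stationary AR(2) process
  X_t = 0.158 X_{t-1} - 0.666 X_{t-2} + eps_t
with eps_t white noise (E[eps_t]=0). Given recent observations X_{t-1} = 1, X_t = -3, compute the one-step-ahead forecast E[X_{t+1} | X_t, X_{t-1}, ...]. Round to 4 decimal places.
E[X_{t+1} \mid \mathcal F_t] = -1.1400

For an AR(p) model X_t = c + sum_i phi_i X_{t-i} + eps_t, the
one-step-ahead conditional mean is
  E[X_{t+1} | X_t, ...] = c + sum_i phi_i X_{t+1-i}.
Substitute known values:
  E[X_{t+1} | ...] = (0.158) * (-3) + (-0.666) * (1)
                   = -1.1400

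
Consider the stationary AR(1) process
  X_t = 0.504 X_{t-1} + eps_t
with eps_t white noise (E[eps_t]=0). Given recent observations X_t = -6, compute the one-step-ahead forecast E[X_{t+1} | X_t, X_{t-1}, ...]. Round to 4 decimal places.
E[X_{t+1} \mid \mathcal F_t] = -3.0240

For an AR(p) model X_t = c + sum_i phi_i X_{t-i} + eps_t, the
one-step-ahead conditional mean is
  E[X_{t+1} | X_t, ...] = c + sum_i phi_i X_{t+1-i}.
Substitute known values:
  E[X_{t+1} | ...] = (0.504) * (-6)
                   = -3.0240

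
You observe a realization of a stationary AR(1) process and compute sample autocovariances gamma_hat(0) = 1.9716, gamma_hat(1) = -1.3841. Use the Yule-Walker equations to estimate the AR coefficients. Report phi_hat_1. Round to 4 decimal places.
\hat\phi_{1} = -0.7020

The Yule-Walker equations for an AR(p) process read, in matrix form,
  Gamma_p phi = r_p,   with   (Gamma_p)_{ij} = gamma(|i - j|),
                       (r_p)_i = gamma(i),   i,j = 1..p.
Substitute the sample gammas (Toeplitz matrix and right-hand side of size 1):
  Gamma_p = [[1.9716]]
  r_p     = [-1.3841]
With p = 1 this is the single equation gamma(0) phi_1 = gamma(1):
  phi_hat_1 = gamma(1) / gamma(0) = -1.3841 / 1.9716 = -0.7020.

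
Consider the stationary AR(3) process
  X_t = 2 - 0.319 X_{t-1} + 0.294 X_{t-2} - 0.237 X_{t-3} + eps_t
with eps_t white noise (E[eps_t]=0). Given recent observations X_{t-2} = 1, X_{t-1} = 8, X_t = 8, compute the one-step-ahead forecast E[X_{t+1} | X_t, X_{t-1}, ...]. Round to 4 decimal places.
E[X_{t+1} \mid \mathcal F_t] = 1.5630

For an AR(p) model X_t = c + sum_i phi_i X_{t-i} + eps_t, the
one-step-ahead conditional mean is
  E[X_{t+1} | X_t, ...] = c + sum_i phi_i X_{t+1-i}.
Substitute known values:
  E[X_{t+1} | ...] = 2 + (-0.319) * (8) + (0.294) * (8) + (-0.237) * (1)
                   = 1.5630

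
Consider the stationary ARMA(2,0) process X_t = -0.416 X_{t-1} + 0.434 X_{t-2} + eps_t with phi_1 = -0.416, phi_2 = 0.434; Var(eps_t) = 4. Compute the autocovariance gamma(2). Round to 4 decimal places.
\gamma(2) = 7.9289

Multiply the model equation by X_{t-k} and take expectations. With theta_0 = psi_0 = 1 and psi_j the MA(infinity) weights, this gives
  gamma(k) - sum_i phi_i gamma(k-i) = c_k,
  c_k = sigma^2 * sum_{j=k..q} theta_j psi_{j-k}   (c_k = 0 for k > q),
using gamma(-m) = gamma(m).
Pure AR (q = 0): c_0 = sigma^2 = 4, c_k = 0 for k >= 1.
Equations for k = 0, 1, 2 (AR order 2, c_2 = 0):
  (E0) gamma(0) = phi_1 gamma(1) + phi_2 gamma(2) + c_0
  (E1) gamma(1) = phi_1 gamma(0) + phi_2 gamma(1) + c_1
  (E2) gamma(2) = phi_1 gamma(1) + phi_2 gamma(0)
From (E1): gamma(1) = A gamma(0) + B with
  A = phi_1 / (1 - phi_2) = -0.416 / 0.566 = -0.734982,   B = c_1 / (1 - phi_2) = 0 / 0.566 = 0.
Insert (E2) into (E0): gamma(0) (1 - phi_2^2) = phi_1 (1 + phi_2) gamma(1) + c_0.
  phi_1 (1 + phi_2) = (-0.416)(1.434) = -0.596544,   1 - phi_2^2 = 0.811644.
Replace gamma(1) by A gamma(0) + B and collect gamma(0):
  gamma(0) [0.811644 - (-0.596544)(-0.734982)] = c_0 = 4
  gamma(0) * 0.373195 = 4
  gamma(0) = 4 / 0.373195 = 10.718266.
  gamma(1) = A gamma(0) = (-0.734982)(10.718266) = -7.877736.
  gamma(2) = phi_1 gamma(1) + phi_2 gamma(0) = (-0.416)(-7.877736) + (0.434)(10.718266) = 7.928866.
Therefore gamma(2) = 7.9289 (to 4 decimal places).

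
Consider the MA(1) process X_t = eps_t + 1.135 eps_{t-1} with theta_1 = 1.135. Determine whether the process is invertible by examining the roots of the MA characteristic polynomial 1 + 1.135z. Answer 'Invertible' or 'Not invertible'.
\text{Not invertible}

The MA(q) characteristic polynomial is P(z) = 1 + 1.135z.
Invertibility requires all roots to lie outside the unit circle, i.e. |z| > 1 for every root.
This is linear in z: 1 + (1.135) z = 0  =>  z = -1/(1.135) = -0.881057,  |z| = 0.881057.
Moduli of all roots: 0.8811.
All moduli strictly greater than 1? No.
Verdict: Not invertible.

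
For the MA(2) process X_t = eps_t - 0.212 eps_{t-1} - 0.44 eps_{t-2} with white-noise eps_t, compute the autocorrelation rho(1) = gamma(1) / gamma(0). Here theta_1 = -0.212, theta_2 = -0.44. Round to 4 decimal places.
\rho(1) = -0.0959

For an MA(q) process with theta_0 = 1, the autocovariance is
  gamma(k) = sigma^2 * sum_{i=0..q-k} theta_i * theta_{i+k},
and rho(k) = gamma(k) / gamma(0). Sigma^2 cancels.
  numerator   = (1)*(-0.212) + (-0.212)*(-0.44) = -0.11872.
  denominator = (1)^2 + (-0.212)^2 + (-0.44)^2 = 1.238544.
  rho(1) = -0.11872 / 1.238544 = -0.0959.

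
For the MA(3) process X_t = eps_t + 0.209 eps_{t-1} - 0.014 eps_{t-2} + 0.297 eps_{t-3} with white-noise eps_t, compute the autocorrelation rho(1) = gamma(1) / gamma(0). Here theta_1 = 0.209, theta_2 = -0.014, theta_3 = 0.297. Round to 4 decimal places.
\rho(1) = 0.1784

For an MA(q) process with theta_0 = 1, the autocovariance is
  gamma(k) = sigma^2 * sum_{i=0..q-k} theta_i * theta_{i+k},
and rho(k) = gamma(k) / gamma(0). Sigma^2 cancels.
  numerator   = (1)*(0.209) + (0.209)*(-0.014) + (-0.014)*(0.297) = 0.201916.
  denominator = (1)^2 + (0.209)^2 + (-0.014)^2 + (0.297)^2 = 1.132086.
  rho(1) = 0.201916 / 1.132086 = 0.1784.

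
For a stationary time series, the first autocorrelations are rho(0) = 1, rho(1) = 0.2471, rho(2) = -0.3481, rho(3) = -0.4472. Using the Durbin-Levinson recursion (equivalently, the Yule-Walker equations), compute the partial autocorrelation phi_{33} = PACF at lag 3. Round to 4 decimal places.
\phi_{33} = -0.2840

The PACF at lag k is phi_{kk}, the last component of the solution
to the Yule-Walker system G_k phi = r_k where
  (G_k)_{ij} = rho(|i - j|), (r_k)_i = rho(i), i,j = 1..k.
Equivalently, Durbin-Levinson gives phi_{kk} iteratively:
  phi_{11} = rho(1)
  phi_{kk} = [rho(k) - sum_{j=1..k-1} phi_{k-1,j} rho(k-j)]
            / [1 - sum_{j=1..k-1} phi_{k-1,j} rho(j)],
  phi_{k,j} = phi_{k-1,j} - phi_{kk} phi_{k-1,k-j},  j = 1..k-1.
Step k = 1:
  phi_11 = rho(1) = 0.2471.
Step k = 2:
  phi_22 = [rho(2) - phi_11 rho(1)] / [1 - phi_11 rho(1)] = [-0.3481 - (0.2471)(0.2471)] / [1 - (0.2471)(0.2471)]
         = -0.40915841 / 0.93894159 = -0.435766.
  Update: phi_21 = phi_11 - phi_22 phi_11 = 0.2471 - (-0.435766)(0.2471) = 0.354778.
Step k = 3:
  phi_33 = [rho(3) - phi_21 rho(2) - phi_22 rho(1)] / [1 - phi_21 rho(1) - phi_22 rho(2)]
    numerator   = -0.4472 - (0.354778)(-0.3481) - (-0.435766)(0.2471) = -0.21602422
    denominator = 1 - (0.354778)(0.2471) - (-0.435766)(-0.3481) = 0.76064445
  phi_33 = -0.21602422 / 0.76064445 = -0.284.
Therefore phi_{33} = -0.2840.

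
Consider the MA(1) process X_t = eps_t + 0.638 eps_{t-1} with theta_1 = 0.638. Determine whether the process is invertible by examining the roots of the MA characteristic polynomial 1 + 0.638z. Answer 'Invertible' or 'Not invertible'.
\text{Invertible}

The MA(q) characteristic polynomial is P(z) = 1 + 0.638z.
Invertibility requires all roots to lie outside the unit circle, i.e. |z| > 1 for every root.
This is linear in z: 1 + (0.638) z = 0  =>  z = -1/(0.638) = -1.567398,  |z| = 1.567398.
Moduli of all roots: 1.5674.
All moduli strictly greater than 1? Yes.
Verdict: Invertible.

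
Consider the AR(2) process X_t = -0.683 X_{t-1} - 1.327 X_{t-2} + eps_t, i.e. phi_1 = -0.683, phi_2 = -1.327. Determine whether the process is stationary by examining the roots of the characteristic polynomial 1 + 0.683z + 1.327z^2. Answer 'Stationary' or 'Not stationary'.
\text{Not stationary}

The AR(p) characteristic polynomial is P(z) = 1 + 0.683z + 1.327z^2.
Stationarity requires all roots to lie outside the unit circle, i.e. |z| > 1 for every root.
Set 1 + (0.683) z + (1.327) z^2 = 0, i.e. a z^2 + b z + c = 0 with a = 1.327, b = 0.683, c = 1.
Discriminant D = b^2 - 4ac = (0.683)^2 - 4*(1.327)*1 = 0.466489 - (5.308) = -4.841511.
D < 0, so the roots are the complex-conjugate pair z = (-b +/- i sqrt(-D)) / (2a) = -0.2573 +/- 0.8291i.
For a conjugate pair |z|^2 = z * conj(z) = (product of roots) = c/a = 1/(1.327) = 0.75358, so |z| = sqrt(0.75358) = 0.8681 for both roots.
Moduli of all roots: 0.8681, 0.8681.
All moduli strictly greater than 1? No.
Verdict: Not stationary.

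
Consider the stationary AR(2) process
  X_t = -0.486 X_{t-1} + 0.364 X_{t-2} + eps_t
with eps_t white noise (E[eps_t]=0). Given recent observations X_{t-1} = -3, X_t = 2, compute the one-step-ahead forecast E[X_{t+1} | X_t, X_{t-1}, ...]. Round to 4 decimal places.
E[X_{t+1} \mid \mathcal F_t] = -2.0640

For an AR(p) model X_t = c + sum_i phi_i X_{t-i} + eps_t, the
one-step-ahead conditional mean is
  E[X_{t+1} | X_t, ...] = c + sum_i phi_i X_{t+1-i}.
Substitute known values:
  E[X_{t+1} | ...] = (-0.486) * (2) + (0.364) * (-3)
                   = -2.0640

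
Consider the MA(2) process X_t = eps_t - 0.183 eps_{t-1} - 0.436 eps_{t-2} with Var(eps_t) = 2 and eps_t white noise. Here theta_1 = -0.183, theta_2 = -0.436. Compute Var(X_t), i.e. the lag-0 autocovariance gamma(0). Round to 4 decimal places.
\gamma(0) = 2.4472

For an MA(q) process X_t = eps_t + sum_i theta_i eps_{t-i} with
Var(eps_t) = sigma^2, the variance is
  gamma(0) = sigma^2 * (1 + sum_i theta_i^2).
  sum_i theta_i^2 = (-0.183)^2 + (-0.436)^2 = 0.033489 + 0.190096 = 0.223585.
  gamma(0) = 2 * (1 + 0.223585) = 2 * 1.223585 = 2.44717, which rounds to 2.4472.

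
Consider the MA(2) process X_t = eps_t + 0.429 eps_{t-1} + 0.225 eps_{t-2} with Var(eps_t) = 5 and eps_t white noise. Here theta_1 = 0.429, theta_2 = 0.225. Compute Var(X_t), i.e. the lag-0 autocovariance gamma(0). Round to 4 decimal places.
\gamma(0) = 6.1733

For an MA(q) process X_t = eps_t + sum_i theta_i eps_{t-i} with
Var(eps_t) = sigma^2, the variance is
  gamma(0) = sigma^2 * (1 + sum_i theta_i^2).
  sum_i theta_i^2 = (0.429)^2 + (0.225)^2 = 0.184041 + 0.050625 = 0.234666.
  gamma(0) = 5 * (1 + 0.234666) = 5 * 1.234666 = 6.17333, which rounds to 6.1733.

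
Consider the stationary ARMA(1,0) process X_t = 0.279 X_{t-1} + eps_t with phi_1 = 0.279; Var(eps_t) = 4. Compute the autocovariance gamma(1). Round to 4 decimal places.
\gamma(1) = 1.2102

Multiply the model equation by X_{t-k} and take expectations. With theta_0 = psi_0 = 1 and psi_j the MA(infinity) weights, this gives
  gamma(k) - sum_i phi_i gamma(k-i) = c_k,
  c_k = sigma^2 * sum_{j=k..q} theta_j psi_{j-k}   (c_k = 0 for k > q),
using gamma(-m) = gamma(m).
Pure AR (q = 0): c_0 = sigma^2 = 4, c_k = 0 for k >= 1.
Equations for k = 0 and k = 1 (AR order 1):
  gamma(0) = phi_1 gamma(1) + c_0
  gamma(1) = phi_1 gamma(0) + c_1
Substituting the second into the first: gamma(0) (1 - phi_1^2) = c_0 + phi_1 c_1, so
  gamma(0) = c_0 / (1 - phi_1^2) = 4 / (1 - (0.279)^2) = 4 / 0.922159 = 4.337647.
  gamma(1) = phi_1 gamma(0) = (0.279)(4.337647) = 1.210203.
Therefore gamma(1) = 1.2102 (to 4 decimal places).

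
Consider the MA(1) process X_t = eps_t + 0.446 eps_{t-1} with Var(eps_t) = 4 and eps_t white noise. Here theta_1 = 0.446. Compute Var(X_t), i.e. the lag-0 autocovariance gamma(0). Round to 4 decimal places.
\gamma(0) = 4.7957

For an MA(q) process X_t = eps_t + sum_i theta_i eps_{t-i} with
Var(eps_t) = sigma^2, the variance is
  gamma(0) = sigma^2 * (1 + sum_i theta_i^2).
  sum_i theta_i^2 = (0.446)^2 = 0.198916.
  gamma(0) = 4 * (1 + 0.198916) = 4 * 1.198916 = 4.795664, which rounds to 4.7957.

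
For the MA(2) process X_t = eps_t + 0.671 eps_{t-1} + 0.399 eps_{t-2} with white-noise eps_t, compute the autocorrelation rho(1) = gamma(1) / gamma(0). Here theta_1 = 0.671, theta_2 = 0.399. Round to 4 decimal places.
\rho(1) = 0.5833

For an MA(q) process with theta_0 = 1, the autocovariance is
  gamma(k) = sigma^2 * sum_{i=0..q-k} theta_i * theta_{i+k},
and rho(k) = gamma(k) / gamma(0). Sigma^2 cancels.
  numerator   = (1)*(0.671) + (0.671)*(0.399) = 0.938729.
  denominator = (1)^2 + (0.671)^2 + (0.399)^2 = 1.609442.
  rho(1) = 0.938729 / 1.609442 = 0.5833.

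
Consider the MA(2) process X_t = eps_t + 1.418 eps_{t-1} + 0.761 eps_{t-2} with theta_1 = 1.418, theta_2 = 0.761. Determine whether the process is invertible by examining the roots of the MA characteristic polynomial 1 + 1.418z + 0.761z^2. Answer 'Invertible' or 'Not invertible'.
\text{Invertible}

The MA(q) characteristic polynomial is P(z) = 1 + 1.418z + 0.761z^2.
Invertibility requires all roots to lie outside the unit circle, i.e. |z| > 1 for every root.
Set 1 + (1.418) z + (0.761) z^2 = 0, i.e. a z^2 + b z + c = 0 with a = 0.761, b = 1.418, c = 1.
Discriminant D = b^2 - 4ac = (1.418)^2 - 4*(0.761)*1 = 2.010724 - (3.044) = -1.033276.
D < 0, so the roots are the complex-conjugate pair z = (-b +/- i sqrt(-D)) / (2a) = -0.9317 +/- 0.6679i.
For a conjugate pair |z|^2 = z * conj(z) = (product of roots) = c/a = 1/(0.761) = 1.31406, so |z| = sqrt(1.31406) = 1.1463 for both roots.
Moduli of all roots: 1.1463, 1.1463.
All moduli strictly greater than 1? Yes.
Verdict: Invertible.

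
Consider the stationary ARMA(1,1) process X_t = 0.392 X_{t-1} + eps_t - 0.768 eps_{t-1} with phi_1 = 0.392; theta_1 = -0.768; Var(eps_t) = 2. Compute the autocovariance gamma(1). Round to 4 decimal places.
\gamma(1) = -0.6210

Multiply the model equation by X_{t-k} and take expectations. With theta_0 = psi_0 = 1 and psi_j the MA(infinity) weights, this gives
  gamma(k) - sum_i phi_i gamma(k-i) = c_k,
  c_k = sigma^2 * sum_{j=k..q} theta_j psi_{j-k}   (c_k = 0 for k > q),
using gamma(-m) = gamma(m).
psi-weights needed (psi_j = theta_j + sum_i phi_i psi_{j-i}):
  psi_1 = theta_1 + phi_1 = -0.768 + (0.392) = -0.376
Right-hand sides:
  c_0 = sigma^2 (1 + theta_1 psi_1) = 2 * (1 + (-0.768)(-0.376)) = 2 * 1.288768 = 2.577536
  c_1 = sigma^2 theta_1 = 2 * (-0.768) = -1.536
  c_2 = 0
Equations for k = 0 and k = 1 (AR order 1):
  gamma(0) = phi_1 gamma(1) + c_0
  gamma(1) = phi_1 gamma(0) + c_1
Substituting the second into the first: gamma(0) (1 - phi_1^2) = c_0 + phi_1 c_1, so
  gamma(0) = (c_0 + phi_1 c_1) / (1 - phi_1^2) = (2.577536 + (0.392)(-1.536)) / (1 - (0.392)^2) = 1.975424 / 0.846336 = 2.33409.
  gamma(1) = phi_1 gamma(0) + c_1 = (0.392)(2.33409) + (-1.536) = -0.621037.
Therefore gamma(1) = -0.6210 (to 4 decimal places).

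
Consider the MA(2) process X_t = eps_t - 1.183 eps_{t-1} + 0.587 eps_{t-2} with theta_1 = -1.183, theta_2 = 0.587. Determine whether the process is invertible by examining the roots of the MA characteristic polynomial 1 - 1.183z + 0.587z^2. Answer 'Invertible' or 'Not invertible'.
\text{Invertible}

The MA(q) characteristic polynomial is P(z) = 1 - 1.183z + 0.587z^2.
Invertibility requires all roots to lie outside the unit circle, i.e. |z| > 1 for every root.
Set 1 + (-1.183) z + (0.587) z^2 = 0, i.e. a z^2 + b z + c = 0 with a = 0.587, b = -1.183, c = 1.
Discriminant D = b^2 - 4ac = (-1.183)^2 - 4*(0.587)*1 = 1.399489 - (2.348) = -0.948511.
D < 0, so the roots are the complex-conjugate pair z = (-b +/- i sqrt(-D)) / (2a) = 1.0077 +/- 0.8296i.
For a conjugate pair |z|^2 = z * conj(z) = (product of roots) = c/a = 1/(0.587) = 1.703578, so |z| = sqrt(1.703578) = 1.3052 for both roots.
Moduli of all roots: 1.3052, 1.3052.
All moduli strictly greater than 1? Yes.
Verdict: Invertible.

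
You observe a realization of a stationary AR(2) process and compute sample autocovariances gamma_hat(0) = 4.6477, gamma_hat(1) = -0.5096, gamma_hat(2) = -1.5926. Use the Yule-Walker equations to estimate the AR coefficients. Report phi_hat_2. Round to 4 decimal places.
\hat\phi_{2} = -0.3590

The Yule-Walker equations for an AR(p) process read, in matrix form,
  Gamma_p phi = r_p,   with   (Gamma_p)_{ij} = gamma(|i - j|),
                       (r_p)_i = gamma(i),   i,j = 1..p.
Substitute the sample gammas (Toeplitz matrix and right-hand side of size 2):
  Gamma_p = [[4.6477, -0.5096], [-0.5096, 4.6477]]
  r_p     = [-0.5096, -1.5926]
Written out:
  4.6477 phi_1 - 0.5096 phi_2 = -0.5096
  -0.5096 phi_1 + 4.6477 phi_2 = -1.5926
Solve by Cramer's rule:
  det = gamma(0)^2 - gamma(1)^2 = (4.6477)^2 - (-0.5096)^2 = 21.60111529 - 0.25969216 = 21.34142313
  phi_hat_1 = [gamma(1) gamma(0) - gamma(1) gamma(2)] / det = [(-0.5096)(4.6477) - (-0.5096)(-1.5926)] / 21.34142313 = -3.18005688 / 21.34142313 = -0.149
  phi_hat_2 = [gamma(0) gamma(2) - gamma(1)^2] / det = [(4.6477)(-1.5926) - (-0.5096)^2] / 21.34142313 = -7.66161918 / 21.34142313 = -0.359
So phi_hat = [-0.1490, -0.3590].
Therefore phi_hat_2 = -0.3590.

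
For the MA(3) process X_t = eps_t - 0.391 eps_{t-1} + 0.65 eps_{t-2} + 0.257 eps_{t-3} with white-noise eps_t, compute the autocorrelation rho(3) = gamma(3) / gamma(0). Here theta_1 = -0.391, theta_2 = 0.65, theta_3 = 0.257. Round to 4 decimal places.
\rho(3) = 0.1566

For an MA(q) process with theta_0 = 1, the autocovariance is
  gamma(k) = sigma^2 * sum_{i=0..q-k} theta_i * theta_{i+k},
and rho(k) = gamma(k) / gamma(0). Sigma^2 cancels.
  numerator   = (1)*(0.257) = 0.257.
  denominator = (1)^2 + (-0.391)^2 + (0.65)^2 + (0.257)^2 = 1.64143.
  rho(3) = 0.257 / 1.64143 = 0.1566.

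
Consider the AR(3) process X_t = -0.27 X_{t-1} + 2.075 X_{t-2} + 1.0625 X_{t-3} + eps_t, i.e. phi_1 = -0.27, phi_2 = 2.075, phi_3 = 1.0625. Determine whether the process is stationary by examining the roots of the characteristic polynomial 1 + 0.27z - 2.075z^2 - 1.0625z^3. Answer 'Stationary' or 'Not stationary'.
\text{Not stationary}

The AR(p) characteristic polynomial is P(z) = 1 + 0.27z - 2.075z^2 - 1.0625z^3.
Stationarity requires all roots to lie outside the unit circle, i.e. |z| > 1 for every root.
Degree 3: look for a simple real root z0 first, then factor out (1 - z/z0) and solve the remaining quadratic.
Testing z0 = -0.8: P(-0.8) = 1 + (0.27)(-0.8) + (-2.075)(-0.8)^2 + (-1.0625)(-0.8)^3
  = 1 + (-0.216) + (-1.328) + (0.544) = 0.  So z_0 = -0.8 is a root, |z_0| = 0.8.
Divide out the factor (1 + 1.25 z) = (1 - z/z0) (since 1/z0 = -1.25):
  P(z) = (1 + 1.25 z)(1 + (-0.98) z + (-0.85) z^2)
  [check: z-coef -0.98 - (-1.25) = 0.27; z^2-coef -0.85 - (-1.25)(-0.98) = -2.075; z^3-coef -(-1.25)(-0.85) = -1.0625.]
Remaining roots from the quadratic factor 1 + (-0.98) z + (-0.85) z^2:
  Set 1 + (-0.98) z + (-0.85) z^2 = 0, i.e. a z^2 + b z + c = 0 with a = -0.85, b = -0.98, c = 1.
  Discriminant D = b^2 - 4ac = (-0.98)^2 - 4*(-0.85)*1 = 0.9604 - (-3.4) = 4.3604.
  D >= 0, so the roots are real: z = (-b +/- sqrt(D)) / (2a) = (0.98 +/- 2.088157) / (-1.7).
    z_1 = (0.98 + 2.088157) / (-1.7) = -1.8048,   |z_1| = 1.8048.
    z_2 = (0.98 - 2.088157) / (-1.7) = 0.6519,   |z_2| = 0.6519.
Moduli of all roots: 0.8000, 1.8048, 0.6519.
All moduli strictly greater than 1? No.
Verdict: Not stationary.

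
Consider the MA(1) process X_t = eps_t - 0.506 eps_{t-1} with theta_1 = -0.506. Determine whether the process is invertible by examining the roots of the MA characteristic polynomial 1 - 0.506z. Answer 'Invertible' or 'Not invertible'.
\text{Invertible}

The MA(q) characteristic polynomial is P(z) = 1 - 0.506z.
Invertibility requires all roots to lie outside the unit circle, i.e. |z| > 1 for every root.
This is linear in z: 1 + (-0.506) z = 0  =>  z = -1/(-0.506) = 1.976285,  |z| = 1.976285.
Moduli of all roots: 1.9763.
All moduli strictly greater than 1? Yes.
Verdict: Invertible.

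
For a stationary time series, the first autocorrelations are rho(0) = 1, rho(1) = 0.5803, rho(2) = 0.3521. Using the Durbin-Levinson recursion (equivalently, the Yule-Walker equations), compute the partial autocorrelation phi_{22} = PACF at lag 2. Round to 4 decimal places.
\phi_{22} = 0.0231

The PACF at lag k is phi_{kk}, the last component of the solution
to the Yule-Walker system G_k phi = r_k where
  (G_k)_{ij} = rho(|i - j|), (r_k)_i = rho(i), i,j = 1..k.
Equivalently, Durbin-Levinson gives phi_{kk} iteratively:
  phi_{11} = rho(1)
  phi_{kk} = [rho(k) - sum_{j=1..k-1} phi_{k-1,j} rho(k-j)]
            / [1 - sum_{j=1..k-1} phi_{k-1,j} rho(j)],
  phi_{k,j} = phi_{k-1,j} - phi_{kk} phi_{k-1,k-j},  j = 1..k-1.
Step k = 1:
  phi_11 = rho(1) = 0.5803.
Step k = 2:
  phi_22 = [rho(2) - phi_11 rho(1)] / [1 - phi_11 rho(1)] = [0.3521 - (0.5803)(0.5803)] / [1 - (0.5803)(0.5803)]
         = 0.01535191 / 0.66325191 = 0.0231.
Therefore phi_{22} = 0.0231.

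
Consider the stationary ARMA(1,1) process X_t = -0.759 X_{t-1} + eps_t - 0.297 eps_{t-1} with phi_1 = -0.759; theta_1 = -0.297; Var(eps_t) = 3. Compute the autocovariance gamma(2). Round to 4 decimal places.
\gamma(2) = 6.9507

Multiply the model equation by X_{t-k} and take expectations. With theta_0 = psi_0 = 1 and psi_j the MA(infinity) weights, this gives
  gamma(k) - sum_i phi_i gamma(k-i) = c_k,
  c_k = sigma^2 * sum_{j=k..q} theta_j psi_{j-k}   (c_k = 0 for k > q),
using gamma(-m) = gamma(m).
psi-weights needed (psi_j = theta_j + sum_i phi_i psi_{j-i}):
  psi_1 = theta_1 + phi_1 = -0.297 + (-0.759) = -1.056
Right-hand sides:
  c_0 = sigma^2 (1 + theta_1 psi_1) = 3 * (1 + (-0.297)(-1.056)) = 3 * 1.313632 = 3.940896
  c_1 = sigma^2 theta_1 = 3 * (-0.297) = -0.891
  c_2 = 0
Equations for k = 0 and k = 1 (AR order 1):
  gamma(0) = phi_1 gamma(1) + c_0
  gamma(1) = phi_1 gamma(0) + c_1
Substituting the second into the first: gamma(0) (1 - phi_1^2) = c_0 + phi_1 c_1, so
  gamma(0) = (c_0 + phi_1 c_1) / (1 - phi_1^2) = (3.940896 + (-0.759)(-0.891)) / (1 - (-0.759)^2) = 4.617165 / 0.423919 = 10.891621.
  gamma(1) = phi_1 gamma(0) + c_1 = (-0.759)(10.891621) + (-0.891) = -9.15774.
For k = 2 (> q): gamma(2) = phi_1 gamma(1) = (-0.759)(-9.15774) = 6.950725.
Therefore gamma(2) = 6.9507 (to 4 decimal places).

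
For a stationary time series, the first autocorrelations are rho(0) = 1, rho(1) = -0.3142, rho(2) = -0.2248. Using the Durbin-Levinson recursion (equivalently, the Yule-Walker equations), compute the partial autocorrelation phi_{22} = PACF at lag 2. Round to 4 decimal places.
\phi_{22} = -0.3590

The PACF at lag k is phi_{kk}, the last component of the solution
to the Yule-Walker system G_k phi = r_k where
  (G_k)_{ij} = rho(|i - j|), (r_k)_i = rho(i), i,j = 1..k.
Equivalently, Durbin-Levinson gives phi_{kk} iteratively:
  phi_{11} = rho(1)
  phi_{kk} = [rho(k) - sum_{j=1..k-1} phi_{k-1,j} rho(k-j)]
            / [1 - sum_{j=1..k-1} phi_{k-1,j} rho(j)],
  phi_{k,j} = phi_{k-1,j} - phi_{kk} phi_{k-1,k-j},  j = 1..k-1.
Step k = 1:
  phi_11 = rho(1) = -0.3142.
Step k = 2:
  phi_22 = [rho(2) - phi_11 rho(1)] / [1 - phi_11 rho(1)] = [-0.2248 - (-0.3142)(-0.3142)] / [1 - (-0.3142)(-0.3142)]
         = -0.32352164 / 0.90127836 = -0.359.
Therefore phi_{22} = -0.3590.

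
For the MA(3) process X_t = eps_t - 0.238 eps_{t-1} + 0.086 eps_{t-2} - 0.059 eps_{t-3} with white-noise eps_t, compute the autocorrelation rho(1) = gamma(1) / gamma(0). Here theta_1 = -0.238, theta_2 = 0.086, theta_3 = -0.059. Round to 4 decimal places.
\rho(1) = -0.2469

For an MA(q) process with theta_0 = 1, the autocovariance is
  gamma(k) = sigma^2 * sum_{i=0..q-k} theta_i * theta_{i+k},
and rho(k) = gamma(k) / gamma(0). Sigma^2 cancels.
  numerator   = (1)*(-0.238) + (-0.238)*(0.086) + (0.086)*(-0.059) = -0.263542.
  denominator = (1)^2 + (-0.238)^2 + (0.086)^2 + (-0.059)^2 = 1.067521.
  rho(1) = -0.263542 / 1.067521 = -0.2469.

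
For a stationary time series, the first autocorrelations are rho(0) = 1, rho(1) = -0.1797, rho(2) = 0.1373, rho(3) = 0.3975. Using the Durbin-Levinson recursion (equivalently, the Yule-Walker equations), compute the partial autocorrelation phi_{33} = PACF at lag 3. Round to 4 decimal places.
\phi_{33} = 0.4590

The PACF at lag k is phi_{kk}, the last component of the solution
to the Yule-Walker system G_k phi = r_k where
  (G_k)_{ij} = rho(|i - j|), (r_k)_i = rho(i), i,j = 1..k.
Equivalently, Durbin-Levinson gives phi_{kk} iteratively:
  phi_{11} = rho(1)
  phi_{kk} = [rho(k) - sum_{j=1..k-1} phi_{k-1,j} rho(k-j)]
            / [1 - sum_{j=1..k-1} phi_{k-1,j} rho(j)],
  phi_{k,j} = phi_{k-1,j} - phi_{kk} phi_{k-1,k-j},  j = 1..k-1.
Step k = 1:
  phi_11 = rho(1) = -0.1797.
Step k = 2:
  phi_22 = [rho(2) - phi_11 rho(1)] / [1 - phi_11 rho(1)] = [0.1373 - (-0.1797)(-0.1797)] / [1 - (-0.1797)(-0.1797)]
         = 0.10500791 / 0.96770791 = 0.108512.
  Update: phi_21 = phi_11 - phi_22 phi_11 = -0.1797 - (0.108512)(-0.1797) = -0.1602.
Step k = 3:
  phi_33 = [rho(3) - phi_21 rho(2) - phi_22 rho(1)] / [1 - phi_21 rho(1) - phi_22 rho(2)]
    numerator   = 0.3975 - (-0.1602)(0.1373) - (0.108512)(-0.1797) = 0.43899512
    denominator = 1 - (-0.1602)(-0.1797) - (0.108512)(0.1373) = 0.95631329
  phi_33 = 0.43899512 / 0.95631329 = 0.459.
Therefore phi_{33} = 0.4590.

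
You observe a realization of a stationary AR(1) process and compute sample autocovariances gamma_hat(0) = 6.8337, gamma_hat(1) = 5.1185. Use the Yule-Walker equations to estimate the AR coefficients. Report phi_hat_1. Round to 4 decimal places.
\hat\phi_{1} = 0.7490

The Yule-Walker equations for an AR(p) process read, in matrix form,
  Gamma_p phi = r_p,   with   (Gamma_p)_{ij} = gamma(|i - j|),
                       (r_p)_i = gamma(i),   i,j = 1..p.
Substitute the sample gammas (Toeplitz matrix and right-hand side of size 1):
  Gamma_p = [[6.8337]]
  r_p     = [5.1185]
With p = 1 this is the single equation gamma(0) phi_1 = gamma(1):
  phi_hat_1 = gamma(1) / gamma(0) = 5.1185 / 6.8337 = 0.7490.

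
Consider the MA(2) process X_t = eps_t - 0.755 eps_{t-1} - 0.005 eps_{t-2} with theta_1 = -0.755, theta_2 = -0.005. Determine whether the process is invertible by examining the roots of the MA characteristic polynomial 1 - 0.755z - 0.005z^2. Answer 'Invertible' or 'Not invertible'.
\text{Invertible}

The MA(q) characteristic polynomial is P(z) = 1 - 0.755z - 0.005z^2.
Invertibility requires all roots to lie outside the unit circle, i.e. |z| > 1 for every root.
Set 1 + (-0.755) z + (-0.005) z^2 = 0, i.e. a z^2 + b z + c = 0 with a = -0.005, b = -0.755, c = 1.
Discriminant D = b^2 - 4ac = (-0.755)^2 - 4*(-0.005)*1 = 0.570025 - (-0.02) = 0.590025.
D >= 0, so the roots are real: z = (-b +/- sqrt(D)) / (2a) = (0.755 +/- 0.768131) / (-0.01).
  z_1 = (0.755 + 0.768131) / (-0.01) = -152.3131,   |z_1| = 152.3131.
  z_2 = (0.755 - 0.768131) / (-0.01) = 1.3131,   |z_2| = 1.3131.
Moduli of all roots: 152.3131, 1.3131.
All moduli strictly greater than 1? Yes.
Verdict: Invertible.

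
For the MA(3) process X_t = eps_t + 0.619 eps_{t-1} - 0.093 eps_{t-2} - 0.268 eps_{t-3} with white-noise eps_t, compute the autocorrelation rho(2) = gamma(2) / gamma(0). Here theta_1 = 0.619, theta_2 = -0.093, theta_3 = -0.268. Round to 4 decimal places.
\rho(2) = -0.1769

For an MA(q) process with theta_0 = 1, the autocovariance is
  gamma(k) = sigma^2 * sum_{i=0..q-k} theta_i * theta_{i+k},
and rho(k) = gamma(k) / gamma(0). Sigma^2 cancels.
  numerator   = (1)*(-0.093) + (0.619)*(-0.268) = -0.258892.
  denominator = (1)^2 + (0.619)^2 + (-0.093)^2 + (-0.268)^2 = 1.463634.
  rho(2) = -0.258892 / 1.463634 = -0.1769.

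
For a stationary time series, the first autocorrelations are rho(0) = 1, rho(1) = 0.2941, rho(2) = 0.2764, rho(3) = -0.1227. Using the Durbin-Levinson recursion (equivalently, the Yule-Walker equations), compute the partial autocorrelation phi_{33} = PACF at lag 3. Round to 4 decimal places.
\phi_{33} = -0.2840

The PACF at lag k is phi_{kk}, the last component of the solution
to the Yule-Walker system G_k phi = r_k where
  (G_k)_{ij} = rho(|i - j|), (r_k)_i = rho(i), i,j = 1..k.
Equivalently, Durbin-Levinson gives phi_{kk} iteratively:
  phi_{11} = rho(1)
  phi_{kk} = [rho(k) - sum_{j=1..k-1} phi_{k-1,j} rho(k-j)]
            / [1 - sum_{j=1..k-1} phi_{k-1,j} rho(j)],
  phi_{k,j} = phi_{k-1,j} - phi_{kk} phi_{k-1,k-j},  j = 1..k-1.
Step k = 1:
  phi_11 = rho(1) = 0.2941.
Step k = 2:
  phi_22 = [rho(2) - phi_11 rho(1)] / [1 - phi_11 rho(1)] = [0.2764 - (0.2941)(0.2941)] / [1 - (0.2941)(0.2941)]
         = 0.18990519 / 0.91350519 = 0.207886.
  Update: phi_21 = phi_11 - phi_22 phi_11 = 0.2941 - (0.207886)(0.2941) = 0.232961.
Step k = 3:
  phi_33 = [rho(3) - phi_21 rho(2) - phi_22 rho(1)] / [1 - phi_21 rho(1) - phi_22 rho(2)]
    numerator   = -0.1227 - (0.232961)(0.2764) - (0.207886)(0.2941) = -0.24822968
    denominator = 1 - (0.232961)(0.2941) - (0.207886)(0.2764) = 0.87402651
  phi_33 = -0.24822968 / 0.87402651 = -0.284.
Therefore phi_{33} = -0.2840.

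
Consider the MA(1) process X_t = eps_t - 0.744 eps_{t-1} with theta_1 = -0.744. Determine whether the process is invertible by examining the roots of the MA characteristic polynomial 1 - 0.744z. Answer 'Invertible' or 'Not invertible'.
\text{Invertible}

The MA(q) characteristic polynomial is P(z) = 1 - 0.744z.
Invertibility requires all roots to lie outside the unit circle, i.e. |z| > 1 for every root.
This is linear in z: 1 + (-0.744) z = 0  =>  z = -1/(-0.744) = 1.344086,  |z| = 1.344086.
Moduli of all roots: 1.3441.
All moduli strictly greater than 1? Yes.
Verdict: Invertible.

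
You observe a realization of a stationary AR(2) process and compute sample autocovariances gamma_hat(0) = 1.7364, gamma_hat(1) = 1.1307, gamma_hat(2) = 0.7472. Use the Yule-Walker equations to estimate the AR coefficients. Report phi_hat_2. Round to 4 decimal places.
\hat\phi_{2} = 0.0109

The Yule-Walker equations for an AR(p) process read, in matrix form,
  Gamma_p phi = r_p,   with   (Gamma_p)_{ij} = gamma(|i - j|),
                       (r_p)_i = gamma(i),   i,j = 1..p.
Substitute the sample gammas (Toeplitz matrix and right-hand side of size 2):
  Gamma_p = [[1.7364, 1.1307], [1.1307, 1.7364]]
  r_p     = [1.1307, 0.7472]
Written out:
  1.7364 phi_1 + 1.1307 phi_2 = 1.1307
  1.1307 phi_1 + 1.7364 phi_2 = 0.7472
Solve by Cramer's rule:
  det = gamma(0)^2 - gamma(1)^2 = (1.7364)^2 - (1.1307)^2 = 3.01508496 - 1.27848249 = 1.73660247
  phi_hat_1 = [gamma(1) gamma(0) - gamma(1) gamma(2)] / det = [(1.1307)(1.7364) - (1.1307)(0.7472)] / 1.73660247 = 1.11848844 / 1.73660247 = 0.6441
  phi_hat_2 = [gamma(0) gamma(2) - gamma(1)^2] / det = [(1.7364)(0.7472) - (1.1307)^2] / 1.73660247 = 0.01895559 / 1.73660247 = 0.0109
So phi_hat = [0.6441, 0.0109].
Therefore phi_hat_2 = 0.0109.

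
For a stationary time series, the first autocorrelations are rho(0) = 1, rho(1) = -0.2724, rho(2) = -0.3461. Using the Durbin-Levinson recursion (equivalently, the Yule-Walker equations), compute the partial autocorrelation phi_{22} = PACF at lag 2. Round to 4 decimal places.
\phi_{22} = -0.4540

The PACF at lag k is phi_{kk}, the last component of the solution
to the Yule-Walker system G_k phi = r_k where
  (G_k)_{ij} = rho(|i - j|), (r_k)_i = rho(i), i,j = 1..k.
Equivalently, Durbin-Levinson gives phi_{kk} iteratively:
  phi_{11} = rho(1)
  phi_{kk} = [rho(k) - sum_{j=1..k-1} phi_{k-1,j} rho(k-j)]
            / [1 - sum_{j=1..k-1} phi_{k-1,j} rho(j)],
  phi_{k,j} = phi_{k-1,j} - phi_{kk} phi_{k-1,k-j},  j = 1..k-1.
Step k = 1:
  phi_11 = rho(1) = -0.2724.
Step k = 2:
  phi_22 = [rho(2) - phi_11 rho(1)] / [1 - phi_11 rho(1)] = [-0.3461 - (-0.2724)(-0.2724)] / [1 - (-0.2724)(-0.2724)]
         = -0.42030176 / 0.92579824 = -0.454.
Therefore phi_{22} = -0.4540.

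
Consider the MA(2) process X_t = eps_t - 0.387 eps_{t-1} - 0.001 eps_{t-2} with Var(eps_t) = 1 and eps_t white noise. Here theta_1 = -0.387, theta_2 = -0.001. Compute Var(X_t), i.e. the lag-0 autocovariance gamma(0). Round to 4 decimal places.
\gamma(0) = 1.1498

For an MA(q) process X_t = eps_t + sum_i theta_i eps_{t-i} with
Var(eps_t) = sigma^2, the variance is
  gamma(0) = sigma^2 * (1 + sum_i theta_i^2).
  sum_i theta_i^2 = (-0.387)^2 + (-0.001)^2 = 0.149769 + 0.000001 = 0.14977.
  gamma(0) = 1 * (1 + 0.14977) = 1 * 1.14977 = 1.14977, which rounds to 1.1498.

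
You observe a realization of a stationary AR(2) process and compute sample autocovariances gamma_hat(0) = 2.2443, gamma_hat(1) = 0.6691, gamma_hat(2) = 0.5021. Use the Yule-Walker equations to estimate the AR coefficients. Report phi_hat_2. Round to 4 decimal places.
\hat\phi_{2} = 0.1480

The Yule-Walker equations for an AR(p) process read, in matrix form,
  Gamma_p phi = r_p,   with   (Gamma_p)_{ij} = gamma(|i - j|),
                       (r_p)_i = gamma(i),   i,j = 1..p.
Substitute the sample gammas (Toeplitz matrix and right-hand side of size 2):
  Gamma_p = [[2.2443, 0.6691], [0.6691, 2.2443]]
  r_p     = [0.6691, 0.5021]
Written out:
  2.2443 phi_1 + 0.6691 phi_2 = 0.6691
  0.6691 phi_1 + 2.2443 phi_2 = 0.5021
Solve by Cramer's rule:
  det = gamma(0)^2 - gamma(1)^2 = (2.2443)^2 - (0.6691)^2 = 5.03688249 - 0.44769481 = 4.58918768
  phi_hat_1 = [gamma(1) gamma(0) - gamma(1) gamma(2)] / det = [(0.6691)(2.2443) - (0.6691)(0.5021)] / 4.58918768 = 1.16570602 / 4.58918768 = 0.254
  phi_hat_2 = [gamma(0) gamma(2) - gamma(1)^2] / det = [(2.2443)(0.5021) - (0.6691)^2] / 4.58918768 = 0.67916822 / 4.58918768 = 0.148
So phi_hat = [0.2540, 0.1480].
Therefore phi_hat_2 = 0.1480.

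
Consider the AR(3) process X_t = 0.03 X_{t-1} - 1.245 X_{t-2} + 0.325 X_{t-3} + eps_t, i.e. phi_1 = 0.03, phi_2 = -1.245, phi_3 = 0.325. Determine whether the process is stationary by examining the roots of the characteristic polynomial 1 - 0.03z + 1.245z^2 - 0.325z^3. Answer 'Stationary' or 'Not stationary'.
\text{Not stationary}

The AR(p) characteristic polynomial is P(z) = 1 - 0.03z + 1.245z^2 - 0.325z^3.
Stationarity requires all roots to lie outside the unit circle, i.e. |z| > 1 for every root.
Degree 3: look for a simple real root z0 first, then factor out (1 - z/z0) and solve the remaining quadratic.
Testing z0 = 4: P(4) = 1 + (-0.03)(4) + (1.245)(4)^2 + (-0.325)(4)^3
  = 1 + (-0.12) + (19.92) + (-20.8) = 0.  So z_0 = 4 is a root, |z_0| = 4.
Divide out the factor (1 - 0.25 z) = (1 - z/z0) (since 1/z0 = 0.25):
  P(z) = (1 - 0.25 z)(1 + (0.22) z + (1.3) z^2)
  [check: z-coef 0.22 - (0.25) = -0.03; z^2-coef 1.3 - (0.25)(0.22) = 1.245; z^3-coef -(0.25)(1.3) = -0.325.]
Remaining roots from the quadratic factor 1 + (0.22) z + (1.3) z^2:
  Set 1 + (0.22) z + (1.3) z^2 = 0, i.e. a z^2 + b z + c = 0 with a = 1.3, b = 0.22, c = 1.
  Discriminant D = b^2 - 4ac = (0.22)^2 - 4*(1.3)*1 = 0.0484 - (5.2) = -5.1516.
  D < 0, so the roots are the complex-conjugate pair z = (-b +/- i sqrt(-D)) / (2a) = -0.0846 +/- 0.873i.
  For a conjugate pair |z|^2 = z * conj(z) = (product of roots) = c/a = 1/(1.3) = 0.769231, so |z| = sqrt(0.769231) = 0.8771 for both roots.
Moduli of all roots: 4.0000, 0.8771, 0.8771.
All moduli strictly greater than 1? No.
Verdict: Not stationary.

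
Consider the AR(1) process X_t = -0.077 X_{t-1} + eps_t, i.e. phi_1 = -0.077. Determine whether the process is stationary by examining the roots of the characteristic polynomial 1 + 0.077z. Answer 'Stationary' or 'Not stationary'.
\text{Stationary}

The AR(p) characteristic polynomial is P(z) = 1 + 0.077z.
Stationarity requires all roots to lie outside the unit circle, i.e. |z| > 1 for every root.
This is linear in z: 1 + (0.077) z = 0  =>  z = -1/(0.077) = -12.987013,  |z| = 12.987013.
Moduli of all roots: 12.9870.
All moduli strictly greater than 1? Yes.
Verdict: Stationary.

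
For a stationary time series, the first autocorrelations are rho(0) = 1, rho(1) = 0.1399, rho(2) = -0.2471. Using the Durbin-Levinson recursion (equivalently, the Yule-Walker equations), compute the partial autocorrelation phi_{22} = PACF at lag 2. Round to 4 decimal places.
\phi_{22} = -0.2720

The PACF at lag k is phi_{kk}, the last component of the solution
to the Yule-Walker system G_k phi = r_k where
  (G_k)_{ij} = rho(|i - j|), (r_k)_i = rho(i), i,j = 1..k.
Equivalently, Durbin-Levinson gives phi_{kk} iteratively:
  phi_{11} = rho(1)
  phi_{kk} = [rho(k) - sum_{j=1..k-1} phi_{k-1,j} rho(k-j)]
            / [1 - sum_{j=1..k-1} phi_{k-1,j} rho(j)],
  phi_{k,j} = phi_{k-1,j} - phi_{kk} phi_{k-1,k-j},  j = 1..k-1.
Step k = 1:
  phi_11 = rho(1) = 0.1399.
Step k = 2:
  phi_22 = [rho(2) - phi_11 rho(1)] / [1 - phi_11 rho(1)] = [-0.2471 - (0.1399)(0.1399)] / [1 - (0.1399)(0.1399)]
         = -0.26667201 / 0.98042799 = -0.272.
Therefore phi_{22} = -0.2720.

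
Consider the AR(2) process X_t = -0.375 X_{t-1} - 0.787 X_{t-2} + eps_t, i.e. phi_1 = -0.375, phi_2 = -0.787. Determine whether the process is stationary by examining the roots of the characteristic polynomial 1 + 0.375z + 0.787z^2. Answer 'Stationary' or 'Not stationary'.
\text{Stationary}

The AR(p) characteristic polynomial is P(z) = 1 + 0.375z + 0.787z^2.
Stationarity requires all roots to lie outside the unit circle, i.e. |z| > 1 for every root.
Set 1 + (0.375) z + (0.787) z^2 = 0, i.e. a z^2 + b z + c = 0 with a = 0.787, b = 0.375, c = 1.
Discriminant D = b^2 - 4ac = (0.375)^2 - 4*(0.787)*1 = 0.140625 - (3.148) = -3.007375.
D < 0, so the roots are the complex-conjugate pair z = (-b +/- i sqrt(-D)) / (2a) = -0.2382 +/- 1.1018i.
For a conjugate pair |z|^2 = z * conj(z) = (product of roots) = c/a = 1/(0.787) = 1.270648, so |z| = sqrt(1.270648) = 1.1272 for both roots.
Moduli of all roots: 1.1272, 1.1272.
All moduli strictly greater than 1? Yes.
Verdict: Stationary.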